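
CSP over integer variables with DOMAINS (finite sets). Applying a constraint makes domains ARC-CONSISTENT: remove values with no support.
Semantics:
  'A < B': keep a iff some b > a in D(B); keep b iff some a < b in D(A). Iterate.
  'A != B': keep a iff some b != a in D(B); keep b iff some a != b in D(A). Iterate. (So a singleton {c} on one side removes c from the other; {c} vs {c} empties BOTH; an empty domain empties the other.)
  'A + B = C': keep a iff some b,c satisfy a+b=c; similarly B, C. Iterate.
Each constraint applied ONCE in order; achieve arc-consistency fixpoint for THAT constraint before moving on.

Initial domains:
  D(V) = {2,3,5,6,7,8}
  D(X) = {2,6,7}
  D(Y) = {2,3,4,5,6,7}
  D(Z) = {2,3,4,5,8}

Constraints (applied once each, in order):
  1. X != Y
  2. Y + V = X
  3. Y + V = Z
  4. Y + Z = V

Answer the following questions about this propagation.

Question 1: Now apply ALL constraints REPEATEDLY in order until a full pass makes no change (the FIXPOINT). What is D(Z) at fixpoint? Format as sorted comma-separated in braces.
pass 0 (initial): D(Z)={2,3,4,5,8}
pass 1: V {2,3,5,6,7,8}->{}; X {2,6,7}->{6,7}; Y {2,3,4,5,6,7}->{}; Z {2,3,4,5,8}->{}
pass 2: X {6,7}->{}
pass 3: no change
Fixpoint after 3 passes: D(Z) = {}

Answer: {}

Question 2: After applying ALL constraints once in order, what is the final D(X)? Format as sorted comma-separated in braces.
Constraint 1 (X != Y) on D(X)={2,6,7} D(Y)={2,3,4,5,6,7}: no change
Constraint 2 (Y + V = X) on D(Y)={2,3,4,5,6,7} D(V)={2,3,5,6,7,8} D(X)={2,6,7}: Y {2,3,4,5,6,7}->{2,3,4,5}; V {2,3,5,6,7,8}->{2,3,5}; X {2,6,7}->{6,7}
Constraint 3 (Y + V = Z) on D(Y)={2,3,4,5} D(V)={2,3,5} D(Z)={2,3,4,5,8}: Y {2,3,4,5}->{2,3,5}; Z {2,3,4,5,8}->{4,5,8}
Constraint 4 (Y + Z = V) on D(Y)={2,3,5} D(Z)={4,5,8} D(V)={2,3,5}: Y {2,3,5}->{}; Z {4,5,8}->{}; V {2,3,5}->{}
So after all 4 constraints: D(X) = {6,7}

Answer: {6,7}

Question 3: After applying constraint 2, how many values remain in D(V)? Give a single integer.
Constraint 1 (X != Y) on D(X)={2,6,7} D(Y)={2,3,4,5,6,7}: no change
Constraint 2 (Y + V = X) on D(Y)={2,3,4,5,6,7} D(V)={2,3,5,6,7,8} D(X)={2,6,7}: Y {2,3,4,5,6,7}->{2,3,4,5}; V {2,3,5,6,7,8}->{2,3,5}; X {2,6,7}->{6,7}
So after constraint 2: D(V)={2,3,5}, size = 3

Answer: 3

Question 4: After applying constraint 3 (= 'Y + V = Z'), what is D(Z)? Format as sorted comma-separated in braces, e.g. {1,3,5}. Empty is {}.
Answer: {4,5,8}

Derivation:
Constraint 1 (X != Y) on D(X)={2,6,7} D(Y)={2,3,4,5,6,7}: no change
Constraint 2 (Y + V = X) on D(Y)={2,3,4,5,6,7} D(V)={2,3,5,6,7,8} D(X)={2,6,7}: Y {2,3,4,5,6,7}->{2,3,4,5}; V {2,3,5,6,7,8}->{2,3,5}; X {2,6,7}->{6,7}
Constraint 3 (Y + V = Z) on D(Y)={2,3,4,5} D(V)={2,3,5} D(Z)={2,3,4,5,8}: Y {2,3,4,5}->{2,3,5}; Z {2,3,4,5,8}->{4,5,8}
So after constraint 3: D(Z) = {4,5,8}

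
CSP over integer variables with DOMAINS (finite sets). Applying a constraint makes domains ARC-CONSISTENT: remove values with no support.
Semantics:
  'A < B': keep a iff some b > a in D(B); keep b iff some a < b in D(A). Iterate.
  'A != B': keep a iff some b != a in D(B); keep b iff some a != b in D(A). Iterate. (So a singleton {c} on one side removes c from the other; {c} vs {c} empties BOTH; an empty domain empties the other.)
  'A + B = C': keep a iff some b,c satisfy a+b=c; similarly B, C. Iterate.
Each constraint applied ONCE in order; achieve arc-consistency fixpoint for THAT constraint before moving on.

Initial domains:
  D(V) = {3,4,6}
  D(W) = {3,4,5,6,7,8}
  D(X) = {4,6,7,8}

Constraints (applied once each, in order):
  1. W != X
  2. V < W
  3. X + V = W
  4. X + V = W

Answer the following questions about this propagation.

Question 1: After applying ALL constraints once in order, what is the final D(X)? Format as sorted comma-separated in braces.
Answer: {4}

Derivation:
Constraint 1 (W != X) on D(W)={3,4,5,6,7,8} D(X)={4,6,7,8}: no change
Constraint 2 (V < W) on D(V)={3,4,6} D(W)={3,4,5,6,7,8}: W {3,4,5,6,7,8}->{4,5,6,7,8}
Constraint 3 (X + V = W) on D(X)={4,6,7,8} D(V)={3,4,6} D(W)={4,5,6,7,8}: X {4,6,7,8}->{4}; V {3,4,6}->{3,4}; W {4,5,6,7,8}->{7,8}
Constraint 4 (X + V = W) on D(X)={4} D(V)={3,4} D(W)={7,8}: no change
So after all 4 constraints: D(X) = {4}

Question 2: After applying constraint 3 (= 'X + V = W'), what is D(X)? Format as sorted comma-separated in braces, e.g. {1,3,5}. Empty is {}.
Constraint 1 (W != X) on D(W)={3,4,5,6,7,8} D(X)={4,6,7,8}: no change
Constraint 2 (V < W) on D(V)={3,4,6} D(W)={3,4,5,6,7,8}: W {3,4,5,6,7,8}->{4,5,6,7,8}
Constraint 3 (X + V = W) on D(X)={4,6,7,8} D(V)={3,4,6} D(W)={4,5,6,7,8}: X {4,6,7,8}->{4}; V {3,4,6}->{3,4}; W {4,5,6,7,8}->{7,8}
So after constraint 3: D(X) = {4}

Answer: {4}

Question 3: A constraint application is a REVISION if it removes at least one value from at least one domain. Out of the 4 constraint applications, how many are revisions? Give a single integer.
Constraint 1 (W != X) on D(W)={3,4,5,6,7,8} D(X)={4,6,7,8}: no change => not a revision
Constraint 2 (V < W) on D(V)={3,4,6} D(W)={3,4,5,6,7,8}: W {3,4,5,6,7,8}->{4,5,6,7,8} => REVISION
Constraint 3 (X + V = W) on D(X)={4,6,7,8} D(V)={3,4,6} D(W)={4,5,6,7,8}: X {4,6,7,8}->{4}; V {3,4,6}->{3,4}; W {4,5,6,7,8}->{7,8} => REVISION
Constraint 4 (X + V = W) on D(X)={4} D(V)={3,4} D(W)={7,8}: no change => not a revision
Total revisions = 2

Answer: 2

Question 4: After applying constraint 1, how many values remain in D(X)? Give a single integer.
Constraint 1 (W != X) on D(W)={3,4,5,6,7,8} D(X)={4,6,7,8}: no change
So after constraint 1: D(X)={4,6,7,8}, size = 4

Answer: 4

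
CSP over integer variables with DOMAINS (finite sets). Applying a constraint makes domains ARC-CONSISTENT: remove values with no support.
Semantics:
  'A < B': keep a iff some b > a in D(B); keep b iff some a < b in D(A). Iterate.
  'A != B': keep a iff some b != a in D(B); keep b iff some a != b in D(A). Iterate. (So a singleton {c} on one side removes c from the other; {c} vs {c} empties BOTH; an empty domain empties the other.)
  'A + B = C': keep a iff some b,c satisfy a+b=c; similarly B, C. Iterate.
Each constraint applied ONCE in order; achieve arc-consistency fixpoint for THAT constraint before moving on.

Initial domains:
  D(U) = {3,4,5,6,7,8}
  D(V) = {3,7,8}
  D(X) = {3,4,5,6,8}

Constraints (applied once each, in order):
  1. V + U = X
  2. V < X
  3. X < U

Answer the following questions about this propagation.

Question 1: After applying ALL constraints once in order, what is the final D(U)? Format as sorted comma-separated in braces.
Constraint 1 (V + U = X) on D(V)={3,7,8} D(U)={3,4,5,6,7,8} D(X)={3,4,5,6,8}: V {3,7,8}->{3}; U {3,4,5,6,7,8}->{3,5}; X {3,4,5,6,8}->{6,8}
Constraint 2 (V < X) on D(V)={3} D(X)={6,8}: no change
Constraint 3 (X < U) on D(X)={6,8} D(U)={3,5}: X {6,8}->{}; U {3,5}->{}
So after all 3 constraints: D(U) = {}

Answer: {}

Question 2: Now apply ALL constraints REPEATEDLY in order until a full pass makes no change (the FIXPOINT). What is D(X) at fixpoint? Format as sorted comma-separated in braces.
Answer: {}

Derivation:
pass 0 (initial): D(X)={3,4,5,6,8}
pass 1: U {3,4,5,6,7,8}->{}; V {3,7,8}->{3}; X {3,4,5,6,8}->{}
pass 2: V {3}->{}
pass 3: no change
Fixpoint after 3 passes: D(X) = {}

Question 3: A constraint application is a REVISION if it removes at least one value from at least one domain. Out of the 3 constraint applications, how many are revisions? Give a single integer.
Answer: 2

Derivation:
Constraint 1 (V + U = X) on D(V)={3,7,8} D(U)={3,4,5,6,7,8} D(X)={3,4,5,6,8}: V {3,7,8}->{3}; U {3,4,5,6,7,8}->{3,5}; X {3,4,5,6,8}->{6,8} => REVISION
Constraint 2 (V < X) on D(V)={3} D(X)={6,8}: no change => not a revision
Constraint 3 (X < U) on D(X)={6,8} D(U)={3,5}: X {6,8}->{}; U {3,5}->{} => REVISION
Total revisions = 2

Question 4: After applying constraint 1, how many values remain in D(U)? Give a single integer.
Constraint 1 (V + U = X) on D(V)={3,7,8} D(U)={3,4,5,6,7,8} D(X)={3,4,5,6,8}: V {3,7,8}->{3}; U {3,4,5,6,7,8}->{3,5}; X {3,4,5,6,8}->{6,8}
So after constraint 1: D(U)={3,5}, size = 2

Answer: 2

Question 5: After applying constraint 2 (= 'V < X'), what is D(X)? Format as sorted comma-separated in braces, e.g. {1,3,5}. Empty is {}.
Constraint 1 (V + U = X) on D(V)={3,7,8} D(U)={3,4,5,6,7,8} D(X)={3,4,5,6,8}: V {3,7,8}->{3}; U {3,4,5,6,7,8}->{3,5}; X {3,4,5,6,8}->{6,8}
Constraint 2 (V < X) on D(V)={3} D(X)={6,8}: no change
So after constraint 2: D(X) = {6,8}

Answer: {6,8}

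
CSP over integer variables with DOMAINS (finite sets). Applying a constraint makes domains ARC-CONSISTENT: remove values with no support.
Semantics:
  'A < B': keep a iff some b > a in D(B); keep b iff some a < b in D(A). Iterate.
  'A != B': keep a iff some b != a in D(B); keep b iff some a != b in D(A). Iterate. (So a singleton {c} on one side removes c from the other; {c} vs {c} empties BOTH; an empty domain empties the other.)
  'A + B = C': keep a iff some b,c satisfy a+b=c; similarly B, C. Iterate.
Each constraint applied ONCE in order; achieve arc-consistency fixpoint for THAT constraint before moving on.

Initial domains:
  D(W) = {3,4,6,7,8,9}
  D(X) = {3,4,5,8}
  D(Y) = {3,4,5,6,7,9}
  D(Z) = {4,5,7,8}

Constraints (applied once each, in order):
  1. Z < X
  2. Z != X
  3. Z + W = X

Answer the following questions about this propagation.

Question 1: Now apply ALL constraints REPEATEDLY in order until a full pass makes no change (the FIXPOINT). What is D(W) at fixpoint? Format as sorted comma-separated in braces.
pass 0 (initial): D(W)={3,4,6,7,8,9}
pass 1: W {3,4,6,7,8,9}->{3,4}; X {3,4,5,8}->{8}; Z {4,5,7,8}->{4,5}
pass 2: no change
Fixpoint after 2 passes: D(W) = {3,4}

Answer: {3,4}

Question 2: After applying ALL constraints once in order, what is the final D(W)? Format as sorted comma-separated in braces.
Answer: {3,4}

Derivation:
Constraint 1 (Z < X) on D(Z)={4,5,7,8} D(X)={3,4,5,8}: Z {4,5,7,8}->{4,5,7}; X {3,4,5,8}->{5,8}
Constraint 2 (Z != X) on D(Z)={4,5,7} D(X)={5,8}: no change
Constraint 3 (Z + W = X) on D(Z)={4,5,7} D(W)={3,4,6,7,8,9} D(X)={5,8}: Z {4,5,7}->{4,5}; W {3,4,6,7,8,9}->{3,4}; X {5,8}->{8}
So after all 3 constraints: D(W) = {3,4}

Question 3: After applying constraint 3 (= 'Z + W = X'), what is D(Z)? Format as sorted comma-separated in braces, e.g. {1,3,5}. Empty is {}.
Constraint 1 (Z < X) on D(Z)={4,5,7,8} D(X)={3,4,5,8}: Z {4,5,7,8}->{4,5,7}; X {3,4,5,8}->{5,8}
Constraint 2 (Z != X) on D(Z)={4,5,7} D(X)={5,8}: no change
Constraint 3 (Z + W = X) on D(Z)={4,5,7} D(W)={3,4,6,7,8,9} D(X)={5,8}: Z {4,5,7}->{4,5}; W {3,4,6,7,8,9}->{3,4}; X {5,8}->{8}
So after constraint 3: D(Z) = {4,5}

Answer: {4,5}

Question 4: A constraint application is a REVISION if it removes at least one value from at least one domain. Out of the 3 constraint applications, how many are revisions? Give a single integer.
Answer: 2

Derivation:
Constraint 1 (Z < X) on D(Z)={4,5,7,8} D(X)={3,4,5,8}: Z {4,5,7,8}->{4,5,7}; X {3,4,5,8}->{5,8} => REVISION
Constraint 2 (Z != X) on D(Z)={4,5,7} D(X)={5,8}: no change => not a revision
Constraint 3 (Z + W = X) on D(Z)={4,5,7} D(W)={3,4,6,7,8,9} D(X)={5,8}: Z {4,5,7}->{4,5}; W {3,4,6,7,8,9}->{3,4}; X {5,8}->{8} => REVISION
Total revisions = 2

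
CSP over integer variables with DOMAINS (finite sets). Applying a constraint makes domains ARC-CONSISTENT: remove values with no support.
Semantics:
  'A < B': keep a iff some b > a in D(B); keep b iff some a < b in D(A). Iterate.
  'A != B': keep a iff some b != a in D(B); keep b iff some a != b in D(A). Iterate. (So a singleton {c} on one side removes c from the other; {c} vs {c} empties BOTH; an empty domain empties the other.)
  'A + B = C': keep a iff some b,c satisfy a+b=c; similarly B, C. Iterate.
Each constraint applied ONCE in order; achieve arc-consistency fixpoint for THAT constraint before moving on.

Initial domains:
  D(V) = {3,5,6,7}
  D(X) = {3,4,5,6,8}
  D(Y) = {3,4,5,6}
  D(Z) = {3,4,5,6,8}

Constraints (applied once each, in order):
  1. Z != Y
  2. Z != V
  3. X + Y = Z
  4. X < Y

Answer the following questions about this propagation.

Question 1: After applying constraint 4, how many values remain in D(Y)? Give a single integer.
Constraint 1 (Z != Y) on D(Z)={3,4,5,6,8} D(Y)={3,4,5,6}: no change
Constraint 2 (Z != V) on D(Z)={3,4,5,6,8} D(V)={3,5,6,7}: no change
Constraint 3 (X + Y = Z) on D(X)={3,4,5,6,8} D(Y)={3,4,5,6} D(Z)={3,4,5,6,8}: X {3,4,5,6,8}->{3,4,5}; Y {3,4,5,6}->{3,4,5}; Z {3,4,5,6,8}->{6,8}
Constraint 4 (X < Y) on D(X)={3,4,5} D(Y)={3,4,5}: X {3,4,5}->{3,4}; Y {3,4,5}->{4,5}
So after constraint 4: D(Y)={4,5}, size = 2

Answer: 2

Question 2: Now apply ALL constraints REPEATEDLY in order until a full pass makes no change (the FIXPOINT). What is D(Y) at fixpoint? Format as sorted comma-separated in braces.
pass 0 (initial): D(Y)={3,4,5,6}
pass 1: X {3,4,5,6,8}->{3,4}; Y {3,4,5,6}->{4,5}; Z {3,4,5,6,8}->{6,8}
pass 2: Z {6,8}->{8}
pass 3: no change
Fixpoint after 3 passes: D(Y) = {4,5}

Answer: {4,5}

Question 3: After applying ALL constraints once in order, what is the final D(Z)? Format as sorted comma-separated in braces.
Constraint 1 (Z != Y) on D(Z)={3,4,5,6,8} D(Y)={3,4,5,6}: no change
Constraint 2 (Z != V) on D(Z)={3,4,5,6,8} D(V)={3,5,6,7}: no change
Constraint 3 (X + Y = Z) on D(X)={3,4,5,6,8} D(Y)={3,4,5,6} D(Z)={3,4,5,6,8}: X {3,4,5,6,8}->{3,4,5}; Y {3,4,5,6}->{3,4,5}; Z {3,4,5,6,8}->{6,8}
Constraint 4 (X < Y) on D(X)={3,4,5} D(Y)={3,4,5}: X {3,4,5}->{3,4}; Y {3,4,5}->{4,5}
So after all 4 constraints: D(Z) = {6,8}

Answer: {6,8}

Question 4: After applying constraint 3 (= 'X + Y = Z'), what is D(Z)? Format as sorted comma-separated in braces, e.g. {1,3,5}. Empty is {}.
Answer: {6,8}

Derivation:
Constraint 1 (Z != Y) on D(Z)={3,4,5,6,8} D(Y)={3,4,5,6}: no change
Constraint 2 (Z != V) on D(Z)={3,4,5,6,8} D(V)={3,5,6,7}: no change
Constraint 3 (X + Y = Z) on D(X)={3,4,5,6,8} D(Y)={3,4,5,6} D(Z)={3,4,5,6,8}: X {3,4,5,6,8}->{3,4,5}; Y {3,4,5,6}->{3,4,5}; Z {3,4,5,6,8}->{6,8}
So after constraint 3: D(Z) = {6,8}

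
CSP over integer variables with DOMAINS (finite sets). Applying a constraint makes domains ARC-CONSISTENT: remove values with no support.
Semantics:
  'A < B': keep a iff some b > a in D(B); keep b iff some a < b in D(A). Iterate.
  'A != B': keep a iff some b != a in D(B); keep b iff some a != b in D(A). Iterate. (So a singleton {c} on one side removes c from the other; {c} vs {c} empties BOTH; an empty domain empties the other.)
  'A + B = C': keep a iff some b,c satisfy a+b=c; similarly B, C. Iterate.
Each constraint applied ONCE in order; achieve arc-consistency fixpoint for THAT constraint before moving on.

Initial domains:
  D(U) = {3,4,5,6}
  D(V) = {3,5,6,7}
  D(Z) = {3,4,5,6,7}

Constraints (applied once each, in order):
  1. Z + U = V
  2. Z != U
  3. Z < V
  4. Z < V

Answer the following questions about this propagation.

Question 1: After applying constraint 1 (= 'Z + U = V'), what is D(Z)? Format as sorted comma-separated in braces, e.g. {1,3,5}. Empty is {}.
Constraint 1 (Z + U = V) on D(Z)={3,4,5,6,7} D(U)={3,4,5,6} D(V)={3,5,6,7}: Z {3,4,5,6,7}->{3,4}; U {3,4,5,6}->{3,4}; V {3,5,6,7}->{6,7}
So after constraint 1: D(Z) = {3,4}

Answer: {3,4}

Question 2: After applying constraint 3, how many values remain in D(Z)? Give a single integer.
Answer: 2

Derivation:
Constraint 1 (Z + U = V) on D(Z)={3,4,5,6,7} D(U)={3,4,5,6} D(V)={3,5,6,7}: Z {3,4,5,6,7}->{3,4}; U {3,4,5,6}->{3,4}; V {3,5,6,7}->{6,7}
Constraint 2 (Z != U) on D(Z)={3,4} D(U)={3,4}: no change
Constraint 3 (Z < V) on D(Z)={3,4} D(V)={6,7}: no change
So after constraint 3: D(Z)={3,4}, size = 2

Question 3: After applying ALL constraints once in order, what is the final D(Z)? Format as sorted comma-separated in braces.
Constraint 1 (Z + U = V) on D(Z)={3,4,5,6,7} D(U)={3,4,5,6} D(V)={3,5,6,7}: Z {3,4,5,6,7}->{3,4}; U {3,4,5,6}->{3,4}; V {3,5,6,7}->{6,7}
Constraint 2 (Z != U) on D(Z)={3,4} D(U)={3,4}: no change
Constraint 3 (Z < V) on D(Z)={3,4} D(V)={6,7}: no change
Constraint 4 (Z < V) on D(Z)={3,4} D(V)={6,7}: no change
So after all 4 constraints: D(Z) = {3,4}

Answer: {3,4}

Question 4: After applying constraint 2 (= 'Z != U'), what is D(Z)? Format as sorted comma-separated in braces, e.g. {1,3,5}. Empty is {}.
Answer: {3,4}

Derivation:
Constraint 1 (Z + U = V) on D(Z)={3,4,5,6,7} D(U)={3,4,5,6} D(V)={3,5,6,7}: Z {3,4,5,6,7}->{3,4}; U {3,4,5,6}->{3,4}; V {3,5,6,7}->{6,7}
Constraint 2 (Z != U) on D(Z)={3,4} D(U)={3,4}: no change
So after constraint 2: D(Z) = {3,4}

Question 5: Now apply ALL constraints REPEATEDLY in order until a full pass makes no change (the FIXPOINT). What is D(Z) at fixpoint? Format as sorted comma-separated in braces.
Answer: {3,4}

Derivation:
pass 0 (initial): D(Z)={3,4,5,6,7}
pass 1: U {3,4,5,6}->{3,4}; V {3,5,6,7}->{6,7}; Z {3,4,5,6,7}->{3,4}
pass 2: no change
Fixpoint after 2 passes: D(Z) = {3,4}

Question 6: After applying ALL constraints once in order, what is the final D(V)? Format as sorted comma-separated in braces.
Constraint 1 (Z + U = V) on D(Z)={3,4,5,6,7} D(U)={3,4,5,6} D(V)={3,5,6,7}: Z {3,4,5,6,7}->{3,4}; U {3,4,5,6}->{3,4}; V {3,5,6,7}->{6,7}
Constraint 2 (Z != U) on D(Z)={3,4} D(U)={3,4}: no change
Constraint 3 (Z < V) on D(Z)={3,4} D(V)={6,7}: no change
Constraint 4 (Z < V) on D(Z)={3,4} D(V)={6,7}: no change
So after all 4 constraints: D(V) = {6,7}

Answer: {6,7}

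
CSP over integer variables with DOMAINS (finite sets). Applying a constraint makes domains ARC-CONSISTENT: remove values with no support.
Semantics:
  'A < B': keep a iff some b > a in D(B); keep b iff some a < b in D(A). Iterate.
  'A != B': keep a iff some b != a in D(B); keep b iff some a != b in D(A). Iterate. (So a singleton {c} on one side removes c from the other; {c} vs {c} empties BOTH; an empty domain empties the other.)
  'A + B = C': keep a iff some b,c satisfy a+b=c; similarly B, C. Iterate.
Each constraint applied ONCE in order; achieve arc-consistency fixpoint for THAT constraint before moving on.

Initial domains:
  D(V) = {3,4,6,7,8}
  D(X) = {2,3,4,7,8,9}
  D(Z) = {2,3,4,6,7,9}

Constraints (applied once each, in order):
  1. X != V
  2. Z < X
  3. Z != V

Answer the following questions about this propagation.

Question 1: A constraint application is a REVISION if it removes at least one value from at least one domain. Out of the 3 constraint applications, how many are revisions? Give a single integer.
Constraint 1 (X != V) on D(X)={2,3,4,7,8,9} D(V)={3,4,6,7,8}: no change => not a revision
Constraint 2 (Z < X) on D(Z)={2,3,4,6,7,9} D(X)={2,3,4,7,8,9}: Z {2,3,4,6,7,9}->{2,3,4,6,7}; X {2,3,4,7,8,9}->{3,4,7,8,9} => REVISION
Constraint 3 (Z != V) on D(Z)={2,3,4,6,7} D(V)={3,4,6,7,8}: no change => not a revision
Total revisions = 1

Answer: 1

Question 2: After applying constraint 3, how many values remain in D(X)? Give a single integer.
Answer: 5

Derivation:
Constraint 1 (X != V) on D(X)={2,3,4,7,8,9} D(V)={3,4,6,7,8}: no change
Constraint 2 (Z < X) on D(Z)={2,3,4,6,7,9} D(X)={2,3,4,7,8,9}: Z {2,3,4,6,7,9}->{2,3,4,6,7}; X {2,3,4,7,8,9}->{3,4,7,8,9}
Constraint 3 (Z != V) on D(Z)={2,3,4,6,7} D(V)={3,4,6,7,8}: no change
So after constraint 3: D(X)={3,4,7,8,9}, size = 5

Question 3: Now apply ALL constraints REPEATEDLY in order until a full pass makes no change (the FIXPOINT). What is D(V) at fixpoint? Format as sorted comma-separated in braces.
pass 0 (initial): D(V)={3,4,6,7,8}
pass 1: X {2,3,4,7,8,9}->{3,4,7,8,9}; Z {2,3,4,6,7,9}->{2,3,4,6,7}
pass 2: no change
Fixpoint after 2 passes: D(V) = {3,4,6,7,8}

Answer: {3,4,6,7,8}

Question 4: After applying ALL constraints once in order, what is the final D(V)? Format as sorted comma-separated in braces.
Constraint 1 (X != V) on D(X)={2,3,4,7,8,9} D(V)={3,4,6,7,8}: no change
Constraint 2 (Z < X) on D(Z)={2,3,4,6,7,9} D(X)={2,3,4,7,8,9}: Z {2,3,4,6,7,9}->{2,3,4,6,7}; X {2,3,4,7,8,9}->{3,4,7,8,9}
Constraint 3 (Z != V) on D(Z)={2,3,4,6,7} D(V)={3,4,6,7,8}: no change
So after all 3 constraints: D(V) = {3,4,6,7,8}

Answer: {3,4,6,7,8}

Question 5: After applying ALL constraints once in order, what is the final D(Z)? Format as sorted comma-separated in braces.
Answer: {2,3,4,6,7}

Derivation:
Constraint 1 (X != V) on D(X)={2,3,4,7,8,9} D(V)={3,4,6,7,8}: no change
Constraint 2 (Z < X) on D(Z)={2,3,4,6,7,9} D(X)={2,3,4,7,8,9}: Z {2,3,4,6,7,9}->{2,3,4,6,7}; X {2,3,4,7,8,9}->{3,4,7,8,9}
Constraint 3 (Z != V) on D(Z)={2,3,4,6,7} D(V)={3,4,6,7,8}: no change
So after all 3 constraints: D(Z) = {2,3,4,6,7}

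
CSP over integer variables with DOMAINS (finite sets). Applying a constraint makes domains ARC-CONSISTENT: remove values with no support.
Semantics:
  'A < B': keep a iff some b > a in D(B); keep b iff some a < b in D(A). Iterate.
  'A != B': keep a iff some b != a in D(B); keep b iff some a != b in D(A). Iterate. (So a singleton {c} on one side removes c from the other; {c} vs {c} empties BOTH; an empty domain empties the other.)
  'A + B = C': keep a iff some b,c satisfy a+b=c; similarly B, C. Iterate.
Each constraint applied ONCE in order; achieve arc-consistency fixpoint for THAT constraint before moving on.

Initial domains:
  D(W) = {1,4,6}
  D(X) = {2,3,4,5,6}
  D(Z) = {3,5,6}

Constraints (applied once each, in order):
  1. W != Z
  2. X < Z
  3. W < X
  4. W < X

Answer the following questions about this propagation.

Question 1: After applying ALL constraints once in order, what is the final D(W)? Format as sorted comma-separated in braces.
Answer: {1,4}

Derivation:
Constraint 1 (W != Z) on D(W)={1,4,6} D(Z)={3,5,6}: no change
Constraint 2 (X < Z) on D(X)={2,3,4,5,6} D(Z)={3,5,6}: X {2,3,4,5,6}->{2,3,4,5}
Constraint 3 (W < X) on D(W)={1,4,6} D(X)={2,3,4,5}: W {1,4,6}->{1,4}
Constraint 4 (W < X) on D(W)={1,4} D(X)={2,3,4,5}: no change
So after all 4 constraints: D(W) = {1,4}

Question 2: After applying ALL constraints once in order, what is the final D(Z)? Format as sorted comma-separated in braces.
Constraint 1 (W != Z) on D(W)={1,4,6} D(Z)={3,5,6}: no change
Constraint 2 (X < Z) on D(X)={2,3,4,5,6} D(Z)={3,5,6}: X {2,3,4,5,6}->{2,3,4,5}
Constraint 3 (W < X) on D(W)={1,4,6} D(X)={2,3,4,5}: W {1,4,6}->{1,4}
Constraint 4 (W < X) on D(W)={1,4} D(X)={2,3,4,5}: no change
So after all 4 constraints: D(Z) = {3,5,6}

Answer: {3,5,6}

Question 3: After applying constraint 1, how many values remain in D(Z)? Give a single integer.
Answer: 3

Derivation:
Constraint 1 (W != Z) on D(W)={1,4,6} D(Z)={3,5,6}: no change
So after constraint 1: D(Z)={3,5,6}, size = 3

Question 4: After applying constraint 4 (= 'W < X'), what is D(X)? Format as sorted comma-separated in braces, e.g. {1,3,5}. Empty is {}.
Constraint 1 (W != Z) on D(W)={1,4,6} D(Z)={3,5,6}: no change
Constraint 2 (X < Z) on D(X)={2,3,4,5,6} D(Z)={3,5,6}: X {2,3,4,5,6}->{2,3,4,5}
Constraint 3 (W < X) on D(W)={1,4,6} D(X)={2,3,4,5}: W {1,4,6}->{1,4}
Constraint 4 (W < X) on D(W)={1,4} D(X)={2,3,4,5}: no change
So after constraint 4: D(X) = {2,3,4,5}

Answer: {2,3,4,5}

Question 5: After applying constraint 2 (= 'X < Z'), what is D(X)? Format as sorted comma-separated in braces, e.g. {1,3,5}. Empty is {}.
Answer: {2,3,4,5}

Derivation:
Constraint 1 (W != Z) on D(W)={1,4,6} D(Z)={3,5,6}: no change
Constraint 2 (X < Z) on D(X)={2,3,4,5,6} D(Z)={3,5,6}: X {2,3,4,5,6}->{2,3,4,5}
So after constraint 2: D(X) = {2,3,4,5}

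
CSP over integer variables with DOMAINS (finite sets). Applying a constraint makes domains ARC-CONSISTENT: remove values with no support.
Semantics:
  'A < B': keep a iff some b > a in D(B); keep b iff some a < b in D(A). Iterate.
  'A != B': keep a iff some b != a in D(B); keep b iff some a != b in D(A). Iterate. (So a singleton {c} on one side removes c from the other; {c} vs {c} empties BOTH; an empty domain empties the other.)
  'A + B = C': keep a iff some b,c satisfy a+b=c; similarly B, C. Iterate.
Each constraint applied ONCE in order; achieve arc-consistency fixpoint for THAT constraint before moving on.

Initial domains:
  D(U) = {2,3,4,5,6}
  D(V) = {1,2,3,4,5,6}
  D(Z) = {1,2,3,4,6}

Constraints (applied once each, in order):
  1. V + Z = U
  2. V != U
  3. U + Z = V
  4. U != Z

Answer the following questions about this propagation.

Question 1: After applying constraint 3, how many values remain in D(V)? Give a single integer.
Answer: 3

Derivation:
Constraint 1 (V + Z = U) on D(V)={1,2,3,4,5,6} D(Z)={1,2,3,4,6} D(U)={2,3,4,5,6}: V {1,2,3,4,5,6}->{1,2,3,4,5}; Z {1,2,3,4,6}->{1,2,3,4}
Constraint 2 (V != U) on D(V)={1,2,3,4,5} D(U)={2,3,4,5,6}: no change
Constraint 3 (U + Z = V) on D(U)={2,3,4,5,6} D(Z)={1,2,3,4} D(V)={1,2,3,4,5}: U {2,3,4,5,6}->{2,3,4}; Z {1,2,3,4}->{1,2,3}; V {1,2,3,4,5}->{3,4,5}
So after constraint 3: D(V)={3,4,5}, size = 3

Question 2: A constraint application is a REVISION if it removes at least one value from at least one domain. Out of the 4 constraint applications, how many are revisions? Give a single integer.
Answer: 2

Derivation:
Constraint 1 (V + Z = U) on D(V)={1,2,3,4,5,6} D(Z)={1,2,3,4,6} D(U)={2,3,4,5,6}: V {1,2,3,4,5,6}->{1,2,3,4,5}; Z {1,2,3,4,6}->{1,2,3,4} => REVISION
Constraint 2 (V != U) on D(V)={1,2,3,4,5} D(U)={2,3,4,5,6}: no change => not a revision
Constraint 3 (U + Z = V) on D(U)={2,3,4,5,6} D(Z)={1,2,3,4} D(V)={1,2,3,4,5}: U {2,3,4,5,6}->{2,3,4}; Z {1,2,3,4}->{1,2,3}; V {1,2,3,4,5}->{3,4,5} => REVISION
Constraint 4 (U != Z) on D(U)={2,3,4} D(Z)={1,2,3}: no change => not a revision
Total revisions = 2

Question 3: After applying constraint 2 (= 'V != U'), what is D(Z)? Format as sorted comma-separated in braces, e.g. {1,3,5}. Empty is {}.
Answer: {1,2,3,4}

Derivation:
Constraint 1 (V + Z = U) on D(V)={1,2,3,4,5,6} D(Z)={1,2,3,4,6} D(U)={2,3,4,5,6}: V {1,2,3,4,5,6}->{1,2,3,4,5}; Z {1,2,3,4,6}->{1,2,3,4}
Constraint 2 (V != U) on D(V)={1,2,3,4,5} D(U)={2,3,4,5,6}: no change
So after constraint 2: D(Z) = {1,2,3,4}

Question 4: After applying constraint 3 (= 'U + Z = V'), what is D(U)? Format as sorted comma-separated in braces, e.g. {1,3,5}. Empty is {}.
Answer: {2,3,4}

Derivation:
Constraint 1 (V + Z = U) on D(V)={1,2,3,4,5,6} D(Z)={1,2,3,4,6} D(U)={2,3,4,5,6}: V {1,2,3,4,5,6}->{1,2,3,4,5}; Z {1,2,3,4,6}->{1,2,3,4}
Constraint 2 (V != U) on D(V)={1,2,3,4,5} D(U)={2,3,4,5,6}: no change
Constraint 3 (U + Z = V) on D(U)={2,3,4,5,6} D(Z)={1,2,3,4} D(V)={1,2,3,4,5}: U {2,3,4,5,6}->{2,3,4}; Z {1,2,3,4}->{1,2,3}; V {1,2,3,4,5}->{3,4,5}
So after constraint 3: D(U) = {2,3,4}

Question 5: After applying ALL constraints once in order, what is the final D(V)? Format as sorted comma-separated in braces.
Constraint 1 (V + Z = U) on D(V)={1,2,3,4,5,6} D(Z)={1,2,3,4,6} D(U)={2,3,4,5,6}: V {1,2,3,4,5,6}->{1,2,3,4,5}; Z {1,2,3,4,6}->{1,2,3,4}
Constraint 2 (V != U) on D(V)={1,2,3,4,5} D(U)={2,3,4,5,6}: no change
Constraint 3 (U + Z = V) on D(U)={2,3,4,5,6} D(Z)={1,2,3,4} D(V)={1,2,3,4,5}: U {2,3,4,5,6}->{2,3,4}; Z {1,2,3,4}->{1,2,3}; V {1,2,3,4,5}->{3,4,5}
Constraint 4 (U != Z) on D(U)={2,3,4} D(Z)={1,2,3}: no change
So after all 4 constraints: D(V) = {3,4,5}

Answer: {3,4,5}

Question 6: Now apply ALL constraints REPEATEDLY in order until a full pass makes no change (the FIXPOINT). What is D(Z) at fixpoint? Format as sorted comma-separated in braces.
pass 0 (initial): D(Z)={1,2,3,4,6}
pass 1: U {2,3,4,5,6}->{2,3,4}; V {1,2,3,4,5,6}->{3,4,5}; Z {1,2,3,4,6}->{1,2,3}
pass 2: U {2,3,4}->{}; V {3,4,5}->{}; Z {1,2,3}->{}
pass 3: no change
Fixpoint after 3 passes: D(Z) = {}

Answer: {}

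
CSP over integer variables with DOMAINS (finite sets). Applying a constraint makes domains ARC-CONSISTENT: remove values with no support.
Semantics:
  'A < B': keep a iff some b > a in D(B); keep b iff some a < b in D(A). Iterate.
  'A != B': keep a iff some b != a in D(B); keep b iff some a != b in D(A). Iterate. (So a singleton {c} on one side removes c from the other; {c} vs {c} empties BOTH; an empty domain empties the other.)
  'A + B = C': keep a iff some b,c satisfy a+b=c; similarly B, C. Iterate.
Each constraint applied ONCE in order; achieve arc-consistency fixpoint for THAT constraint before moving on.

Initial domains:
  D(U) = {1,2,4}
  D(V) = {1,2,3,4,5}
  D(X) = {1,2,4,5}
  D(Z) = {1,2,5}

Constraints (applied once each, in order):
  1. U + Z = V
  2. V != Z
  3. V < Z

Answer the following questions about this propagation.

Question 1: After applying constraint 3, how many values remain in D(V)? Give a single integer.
Answer: 0

Derivation:
Constraint 1 (U + Z = V) on D(U)={1,2,4} D(Z)={1,2,5} D(V)={1,2,3,4,5}: Z {1,2,5}->{1,2}; V {1,2,3,4,5}->{2,3,4,5}
Constraint 2 (V != Z) on D(V)={2,3,4,5} D(Z)={1,2}: no change
Constraint 3 (V < Z) on D(V)={2,3,4,5} D(Z)={1,2}: V {2,3,4,5}->{}; Z {1,2}->{}
So after constraint 3: D(V)={}, size = 0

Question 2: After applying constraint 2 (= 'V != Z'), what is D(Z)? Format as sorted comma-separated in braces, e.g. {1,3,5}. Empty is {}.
Constraint 1 (U + Z = V) on D(U)={1,2,4} D(Z)={1,2,5} D(V)={1,2,3,4,5}: Z {1,2,5}->{1,2}; V {1,2,3,4,5}->{2,3,4,5}
Constraint 2 (V != Z) on D(V)={2,3,4,5} D(Z)={1,2}: no change
So after constraint 2: D(Z) = {1,2}

Answer: {1,2}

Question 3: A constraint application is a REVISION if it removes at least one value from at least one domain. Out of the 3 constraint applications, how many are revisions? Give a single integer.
Constraint 1 (U + Z = V) on D(U)={1,2,4} D(Z)={1,2,5} D(V)={1,2,3,4,5}: Z {1,2,5}->{1,2}; V {1,2,3,4,5}->{2,3,4,5} => REVISION
Constraint 2 (V != Z) on D(V)={2,3,4,5} D(Z)={1,2}: no change => not a revision
Constraint 3 (V < Z) on D(V)={2,3,4,5} D(Z)={1,2}: V {2,3,4,5}->{}; Z {1,2}->{} => REVISION
Total revisions = 2

Answer: 2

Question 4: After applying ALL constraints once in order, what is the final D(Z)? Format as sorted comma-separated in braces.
Answer: {}

Derivation:
Constraint 1 (U + Z = V) on D(U)={1,2,4} D(Z)={1,2,5} D(V)={1,2,3,4,5}: Z {1,2,5}->{1,2}; V {1,2,3,4,5}->{2,3,4,5}
Constraint 2 (V != Z) on D(V)={2,3,4,5} D(Z)={1,2}: no change
Constraint 3 (V < Z) on D(V)={2,3,4,5} D(Z)={1,2}: V {2,3,4,5}->{}; Z {1,2}->{}
So after all 3 constraints: D(Z) = {}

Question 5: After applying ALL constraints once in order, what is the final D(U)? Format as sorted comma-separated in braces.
Answer: {1,2,4}

Derivation:
Constraint 1 (U + Z = V) on D(U)={1,2,4} D(Z)={1,2,5} D(V)={1,2,3,4,5}: Z {1,2,5}->{1,2}; V {1,2,3,4,5}->{2,3,4,5}
Constraint 2 (V != Z) on D(V)={2,3,4,5} D(Z)={1,2}: no change
Constraint 3 (V < Z) on D(V)={2,3,4,5} D(Z)={1,2}: V {2,3,4,5}->{}; Z {1,2}->{}
So after all 3 constraints: D(U) = {1,2,4}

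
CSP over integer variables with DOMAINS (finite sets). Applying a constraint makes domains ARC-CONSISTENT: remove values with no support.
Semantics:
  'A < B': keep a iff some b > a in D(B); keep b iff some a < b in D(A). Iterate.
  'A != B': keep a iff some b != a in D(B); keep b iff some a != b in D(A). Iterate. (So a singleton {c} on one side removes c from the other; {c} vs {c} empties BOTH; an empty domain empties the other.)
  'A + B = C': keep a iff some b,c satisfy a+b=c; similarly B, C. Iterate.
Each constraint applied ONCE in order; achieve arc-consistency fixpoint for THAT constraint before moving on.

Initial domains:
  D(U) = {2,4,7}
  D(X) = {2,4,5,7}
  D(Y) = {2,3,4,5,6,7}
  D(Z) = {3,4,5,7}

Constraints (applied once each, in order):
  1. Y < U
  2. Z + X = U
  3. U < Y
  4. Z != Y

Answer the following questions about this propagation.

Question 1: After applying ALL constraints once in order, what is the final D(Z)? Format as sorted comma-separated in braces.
Constraint 1 (Y < U) on D(Y)={2,3,4,5,6,7} D(U)={2,4,7}: Y {2,3,4,5,6,7}->{2,3,4,5,6}; U {2,4,7}->{4,7}
Constraint 2 (Z + X = U) on D(Z)={3,4,5,7} D(X)={2,4,5,7} D(U)={4,7}: Z {3,4,5,7}->{3,5}; X {2,4,5,7}->{2,4}; U {4,7}->{7}
Constraint 3 (U < Y) on D(U)={7} D(Y)={2,3,4,5,6}: U {7}->{}; Y {2,3,4,5,6}->{}
Constraint 4 (Z != Y) on D(Z)={3,5} D(Y)={}: Z {3,5}->{}
So after all 4 constraints: D(Z) = {}

Answer: {}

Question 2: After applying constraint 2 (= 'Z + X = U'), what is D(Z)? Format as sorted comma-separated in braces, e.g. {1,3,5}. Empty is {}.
Answer: {3,5}

Derivation:
Constraint 1 (Y < U) on D(Y)={2,3,4,5,6,7} D(U)={2,4,7}: Y {2,3,4,5,6,7}->{2,3,4,5,6}; U {2,4,7}->{4,7}
Constraint 2 (Z + X = U) on D(Z)={3,4,5,7} D(X)={2,4,5,7} D(U)={4,7}: Z {3,4,5,7}->{3,5}; X {2,4,5,7}->{2,4}; U {4,7}->{7}
So after constraint 2: D(Z) = {3,5}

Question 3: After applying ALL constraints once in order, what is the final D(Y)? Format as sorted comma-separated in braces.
Answer: {}

Derivation:
Constraint 1 (Y < U) on D(Y)={2,3,4,5,6,7} D(U)={2,4,7}: Y {2,3,4,5,6,7}->{2,3,4,5,6}; U {2,4,7}->{4,7}
Constraint 2 (Z + X = U) on D(Z)={3,4,5,7} D(X)={2,4,5,7} D(U)={4,7}: Z {3,4,5,7}->{3,5}; X {2,4,5,7}->{2,4}; U {4,7}->{7}
Constraint 3 (U < Y) on D(U)={7} D(Y)={2,3,4,5,6}: U {7}->{}; Y {2,3,4,5,6}->{}
Constraint 4 (Z != Y) on D(Z)={3,5} D(Y)={}: Z {3,5}->{}
So after all 4 constraints: D(Y) = {}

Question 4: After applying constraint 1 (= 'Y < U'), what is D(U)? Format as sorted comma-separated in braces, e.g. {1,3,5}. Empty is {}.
Constraint 1 (Y < U) on D(Y)={2,3,4,5,6,7} D(U)={2,4,7}: Y {2,3,4,5,6,7}->{2,3,4,5,6}; U {2,4,7}->{4,7}
So after constraint 1: D(U) = {4,7}

Answer: {4,7}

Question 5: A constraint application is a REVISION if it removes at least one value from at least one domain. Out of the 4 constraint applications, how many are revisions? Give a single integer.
Constraint 1 (Y < U) on D(Y)={2,3,4,5,6,7} D(U)={2,4,7}: Y {2,3,4,5,6,7}->{2,3,4,5,6}; U {2,4,7}->{4,7} => REVISION
Constraint 2 (Z + X = U) on D(Z)={3,4,5,7} D(X)={2,4,5,7} D(U)={4,7}: Z {3,4,5,7}->{3,5}; X {2,4,5,7}->{2,4}; U {4,7}->{7} => REVISION
Constraint 3 (U < Y) on D(U)={7} D(Y)={2,3,4,5,6}: U {7}->{}; Y {2,3,4,5,6}->{} => REVISION
Constraint 4 (Z != Y) on D(Z)={3,5} D(Y)={}: Z {3,5}->{} => REVISION
Total revisions = 4

Answer: 4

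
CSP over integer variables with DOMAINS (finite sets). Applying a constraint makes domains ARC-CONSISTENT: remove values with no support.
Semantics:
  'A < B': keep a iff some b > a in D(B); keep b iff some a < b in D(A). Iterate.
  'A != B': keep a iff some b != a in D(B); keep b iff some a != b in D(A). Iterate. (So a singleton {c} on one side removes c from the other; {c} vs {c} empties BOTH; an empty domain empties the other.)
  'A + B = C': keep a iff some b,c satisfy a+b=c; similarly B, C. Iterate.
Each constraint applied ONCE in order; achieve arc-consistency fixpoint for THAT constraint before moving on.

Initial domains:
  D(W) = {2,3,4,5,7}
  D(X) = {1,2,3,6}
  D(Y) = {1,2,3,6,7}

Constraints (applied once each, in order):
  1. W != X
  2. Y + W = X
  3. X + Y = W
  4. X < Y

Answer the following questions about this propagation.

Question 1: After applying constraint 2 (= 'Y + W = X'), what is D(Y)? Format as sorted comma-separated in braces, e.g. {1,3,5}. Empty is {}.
Constraint 1 (W != X) on D(W)={2,3,4,5,7} D(X)={1,2,3,6}: no change
Constraint 2 (Y + W = X) on D(Y)={1,2,3,6,7} D(W)={2,3,4,5,7} D(X)={1,2,3,6}: Y {1,2,3,6,7}->{1,2,3}; W {2,3,4,5,7}->{2,3,4,5}; X {1,2,3,6}->{3,6}
So after constraint 2: D(Y) = {1,2,3}

Answer: {1,2,3}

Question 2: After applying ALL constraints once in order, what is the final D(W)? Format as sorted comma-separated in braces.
Constraint 1 (W != X) on D(W)={2,3,4,5,7} D(X)={1,2,3,6}: no change
Constraint 2 (Y + W = X) on D(Y)={1,2,3,6,7} D(W)={2,3,4,5,7} D(X)={1,2,3,6}: Y {1,2,3,6,7}->{1,2,3}; W {2,3,4,5,7}->{2,3,4,5}; X {1,2,3,6}->{3,6}
Constraint 3 (X + Y = W) on D(X)={3,6} D(Y)={1,2,3} D(W)={2,3,4,5}: X {3,6}->{3}; Y {1,2,3}->{1,2}; W {2,3,4,5}->{4,5}
Constraint 4 (X < Y) on D(X)={3} D(Y)={1,2}: X {3}->{}; Y {1,2}->{}
So after all 4 constraints: D(W) = {4,5}

Answer: {4,5}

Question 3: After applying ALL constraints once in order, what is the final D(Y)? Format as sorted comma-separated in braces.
Constraint 1 (W != X) on D(W)={2,3,4,5,7} D(X)={1,2,3,6}: no change
Constraint 2 (Y + W = X) on D(Y)={1,2,3,6,7} D(W)={2,3,4,5,7} D(X)={1,2,3,6}: Y {1,2,3,6,7}->{1,2,3}; W {2,3,4,5,7}->{2,3,4,5}; X {1,2,3,6}->{3,6}
Constraint 3 (X + Y = W) on D(X)={3,6} D(Y)={1,2,3} D(W)={2,3,4,5}: X {3,6}->{3}; Y {1,2,3}->{1,2}; W {2,3,4,5}->{4,5}
Constraint 4 (X < Y) on D(X)={3} D(Y)={1,2}: X {3}->{}; Y {1,2}->{}
So after all 4 constraints: D(Y) = {}

Answer: {}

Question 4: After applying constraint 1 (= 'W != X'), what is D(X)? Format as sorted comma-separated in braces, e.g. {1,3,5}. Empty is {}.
Answer: {1,2,3,6}

Derivation:
Constraint 1 (W != X) on D(W)={2,3,4,5,7} D(X)={1,2,3,6}: no change
So after constraint 1: D(X) = {1,2,3,6}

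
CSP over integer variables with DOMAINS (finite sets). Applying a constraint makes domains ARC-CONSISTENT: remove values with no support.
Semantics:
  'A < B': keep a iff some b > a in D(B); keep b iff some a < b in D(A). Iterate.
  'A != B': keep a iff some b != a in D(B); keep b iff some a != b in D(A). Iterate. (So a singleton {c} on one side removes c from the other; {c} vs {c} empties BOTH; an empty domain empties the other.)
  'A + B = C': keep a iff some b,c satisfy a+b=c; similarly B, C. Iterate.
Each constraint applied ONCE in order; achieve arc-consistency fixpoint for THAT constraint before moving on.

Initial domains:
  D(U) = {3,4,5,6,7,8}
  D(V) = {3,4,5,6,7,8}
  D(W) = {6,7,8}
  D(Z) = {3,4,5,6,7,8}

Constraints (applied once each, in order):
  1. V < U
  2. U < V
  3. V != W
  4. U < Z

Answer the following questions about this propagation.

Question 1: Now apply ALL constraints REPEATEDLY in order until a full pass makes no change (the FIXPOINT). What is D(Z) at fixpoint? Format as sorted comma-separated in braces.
Answer: {}

Derivation:
pass 0 (initial): D(Z)={3,4,5,6,7,8}
pass 1: U {3,4,5,6,7,8}->{4,5,6}; V {3,4,5,6,7,8}->{5,6,7}; Z {3,4,5,6,7,8}->{5,6,7,8}
pass 2: U {4,5,6}->{}; V {5,6,7}->{}; W {6,7,8}->{}; Z {5,6,7,8}->{}
pass 3: no change
Fixpoint after 3 passes: D(Z) = {}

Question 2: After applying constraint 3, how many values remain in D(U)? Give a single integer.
Answer: 3

Derivation:
Constraint 1 (V < U) on D(V)={3,4,5,6,7,8} D(U)={3,4,5,6,7,8}: V {3,4,5,6,7,8}->{3,4,5,6,7}; U {3,4,5,6,7,8}->{4,5,6,7,8}
Constraint 2 (U < V) on D(U)={4,5,6,7,8} D(V)={3,4,5,6,7}: U {4,5,6,7,8}->{4,5,6}; V {3,4,5,6,7}->{5,6,7}
Constraint 3 (V != W) on D(V)={5,6,7} D(W)={6,7,8}: no change
So after constraint 3: D(U)={4,5,6}, size = 3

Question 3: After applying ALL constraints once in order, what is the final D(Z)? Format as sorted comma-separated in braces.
Answer: {5,6,7,8}

Derivation:
Constraint 1 (V < U) on D(V)={3,4,5,6,7,8} D(U)={3,4,5,6,7,8}: V {3,4,5,6,7,8}->{3,4,5,6,7}; U {3,4,5,6,7,8}->{4,5,6,7,8}
Constraint 2 (U < V) on D(U)={4,5,6,7,8} D(V)={3,4,5,6,7}: U {4,5,6,7,8}->{4,5,6}; V {3,4,5,6,7}->{5,6,7}
Constraint 3 (V != W) on D(V)={5,6,7} D(W)={6,7,8}: no change
Constraint 4 (U < Z) on D(U)={4,5,6} D(Z)={3,4,5,6,7,8}: Z {3,4,5,6,7,8}->{5,6,7,8}
So after all 4 constraints: D(Z) = {5,6,7,8}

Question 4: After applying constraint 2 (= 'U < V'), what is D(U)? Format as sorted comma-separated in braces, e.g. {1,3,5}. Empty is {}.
Constraint 1 (V < U) on D(V)={3,4,5,6,7,8} D(U)={3,4,5,6,7,8}: V {3,4,5,6,7,8}->{3,4,5,6,7}; U {3,4,5,6,7,8}->{4,5,6,7,8}
Constraint 2 (U < V) on D(U)={4,5,6,7,8} D(V)={3,4,5,6,7}: U {4,5,6,7,8}->{4,5,6}; V {3,4,5,6,7}->{5,6,7}
So after constraint 2: D(U) = {4,5,6}

Answer: {4,5,6}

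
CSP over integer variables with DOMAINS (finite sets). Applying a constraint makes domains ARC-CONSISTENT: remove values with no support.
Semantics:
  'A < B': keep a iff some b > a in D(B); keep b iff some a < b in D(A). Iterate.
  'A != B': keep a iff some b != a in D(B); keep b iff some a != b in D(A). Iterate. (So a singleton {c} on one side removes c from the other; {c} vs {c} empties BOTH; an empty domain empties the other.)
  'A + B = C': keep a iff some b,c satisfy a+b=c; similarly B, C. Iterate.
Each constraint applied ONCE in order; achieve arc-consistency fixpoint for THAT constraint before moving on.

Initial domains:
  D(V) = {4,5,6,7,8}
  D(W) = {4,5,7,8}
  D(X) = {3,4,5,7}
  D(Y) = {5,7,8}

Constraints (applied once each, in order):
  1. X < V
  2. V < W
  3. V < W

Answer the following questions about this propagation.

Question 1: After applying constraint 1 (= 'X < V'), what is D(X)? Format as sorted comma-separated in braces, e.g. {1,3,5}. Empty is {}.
Answer: {3,4,5,7}

Derivation:
Constraint 1 (X < V) on D(X)={3,4,5,7} D(V)={4,5,6,7,8}: no change
So after constraint 1: D(X) = {3,4,5,7}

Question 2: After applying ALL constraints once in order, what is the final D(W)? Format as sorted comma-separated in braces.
Constraint 1 (X < V) on D(X)={3,4,5,7} D(V)={4,5,6,7,8}: no change
Constraint 2 (V < W) on D(V)={4,5,6,7,8} D(W)={4,5,7,8}: V {4,5,6,7,8}->{4,5,6,7}; W {4,5,7,8}->{5,7,8}
Constraint 3 (V < W) on D(V)={4,5,6,7} D(W)={5,7,8}: no change
So after all 3 constraints: D(W) = {5,7,8}

Answer: {5,7,8}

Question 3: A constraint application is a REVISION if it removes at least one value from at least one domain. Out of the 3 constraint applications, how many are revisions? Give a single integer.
Answer: 1

Derivation:
Constraint 1 (X < V) on D(X)={3,4,5,7} D(V)={4,5,6,7,8}: no change => not a revision
Constraint 2 (V < W) on D(V)={4,5,6,7,8} D(W)={4,5,7,8}: V {4,5,6,7,8}->{4,5,6,7}; W {4,5,7,8}->{5,7,8} => REVISION
Constraint 3 (V < W) on D(V)={4,5,6,7} D(W)={5,7,8}: no change => not a revision
Total revisions = 1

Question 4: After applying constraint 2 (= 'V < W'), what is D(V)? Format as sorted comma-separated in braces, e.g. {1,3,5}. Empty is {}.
Answer: {4,5,6,7}

Derivation:
Constraint 1 (X < V) on D(X)={3,4,5,7} D(V)={4,5,6,7,8}: no change
Constraint 2 (V < W) on D(V)={4,5,6,7,8} D(W)={4,5,7,8}: V {4,5,6,7,8}->{4,5,6,7}; W {4,5,7,8}->{5,7,8}
So after constraint 2: D(V) = {4,5,6,7}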